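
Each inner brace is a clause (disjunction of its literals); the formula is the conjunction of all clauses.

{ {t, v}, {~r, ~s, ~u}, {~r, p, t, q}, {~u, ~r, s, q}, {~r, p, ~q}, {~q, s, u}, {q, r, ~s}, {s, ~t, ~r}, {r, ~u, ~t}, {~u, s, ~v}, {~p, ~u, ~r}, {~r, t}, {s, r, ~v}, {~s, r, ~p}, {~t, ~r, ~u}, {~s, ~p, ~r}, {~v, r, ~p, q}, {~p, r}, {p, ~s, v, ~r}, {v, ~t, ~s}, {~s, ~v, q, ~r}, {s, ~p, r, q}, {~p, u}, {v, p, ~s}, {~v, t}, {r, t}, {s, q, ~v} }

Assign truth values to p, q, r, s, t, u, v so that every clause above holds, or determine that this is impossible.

Case t = 1:
Case s = 1:
The clause (v) is unit, so v = 1.
Case r = 0:
The clause (q) is unit, so q = 1.
The clause (~u) is unit, so u = 0.
The clause (~p) is unit, so p = 0.
This assignment satisfies each clause.

p=0; q=1; r=0; s=1; t=1; u=0; v=1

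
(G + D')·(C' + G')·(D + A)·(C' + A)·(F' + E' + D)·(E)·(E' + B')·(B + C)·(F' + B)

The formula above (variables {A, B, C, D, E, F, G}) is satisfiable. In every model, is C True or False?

Suppose C = 0.
(E) alone gives E = 1.
(B') alone gives B = 0.
But (B) is also a unit clause — contradiction.
So every satisfying assignment has C = True.

True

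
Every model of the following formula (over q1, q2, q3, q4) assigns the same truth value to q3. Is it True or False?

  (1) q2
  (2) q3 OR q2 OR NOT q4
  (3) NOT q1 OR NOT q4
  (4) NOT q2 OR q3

Suppose q3 = false.
The clause (q2) is unit, so q2 = true.
Now (NOT q2) is unsatisfied and unit — conflict.
So every satisfying assignment has q3 = True.

True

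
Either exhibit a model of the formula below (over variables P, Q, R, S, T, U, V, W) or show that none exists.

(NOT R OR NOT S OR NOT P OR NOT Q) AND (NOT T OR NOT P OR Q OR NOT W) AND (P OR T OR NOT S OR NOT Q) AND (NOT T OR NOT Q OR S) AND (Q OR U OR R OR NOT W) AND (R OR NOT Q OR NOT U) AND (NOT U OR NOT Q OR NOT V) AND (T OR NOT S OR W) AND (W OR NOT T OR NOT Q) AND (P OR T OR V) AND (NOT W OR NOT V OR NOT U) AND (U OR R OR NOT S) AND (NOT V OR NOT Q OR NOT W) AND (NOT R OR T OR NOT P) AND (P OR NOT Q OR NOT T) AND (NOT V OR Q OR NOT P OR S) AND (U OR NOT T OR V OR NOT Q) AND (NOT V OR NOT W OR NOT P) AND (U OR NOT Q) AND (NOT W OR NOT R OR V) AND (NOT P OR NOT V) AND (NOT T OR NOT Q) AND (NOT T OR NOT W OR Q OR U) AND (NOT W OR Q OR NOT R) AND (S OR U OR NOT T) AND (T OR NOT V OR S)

P: false,  Q: false,  R: true,  S: false,  T: true,  U: true,  V: false,  W: false

Try U = true.
Try R = true.
Try Q = false.
The clause (NOT W) is unit, so W = false.
Try T = true.
Try P = false.
All clauses hold; S, V can take either value.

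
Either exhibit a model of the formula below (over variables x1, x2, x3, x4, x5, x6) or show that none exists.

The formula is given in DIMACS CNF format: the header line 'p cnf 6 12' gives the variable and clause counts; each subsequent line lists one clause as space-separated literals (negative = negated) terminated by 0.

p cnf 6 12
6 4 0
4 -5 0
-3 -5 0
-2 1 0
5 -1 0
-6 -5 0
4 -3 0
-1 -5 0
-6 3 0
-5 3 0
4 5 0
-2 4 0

x1 ↦ False, x2 ↦ False, x3 ↦ False, x4 ↦ True, x5 ↦ False, x6 ↦ False

Try x6 = False.
From the singleton clause (x4), x4 = True.
Try x3 = False.
From the singleton clause (¬x5), x5 = False.
From the singleton clause (¬x1), x1 = False.
From the singleton clause (¬x2), x2 = False.
Every clause now holds.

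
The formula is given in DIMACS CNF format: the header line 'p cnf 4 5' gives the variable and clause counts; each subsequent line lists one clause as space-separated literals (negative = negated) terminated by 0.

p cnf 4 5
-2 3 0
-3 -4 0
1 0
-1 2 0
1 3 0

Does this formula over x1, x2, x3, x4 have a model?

Yes, satisfiable

Unit clause (x1) forces x1 = True.
Unit clause (x2) forces x2 = True.
Unit clause (x3) forces x3 = True.
Unit clause (¬x4) forces x4 = False.
Every clause now holds.
A satisfying assignment: x1 ↦ True; x2 ↦ True; x3 ↦ True; x4 ↦ False.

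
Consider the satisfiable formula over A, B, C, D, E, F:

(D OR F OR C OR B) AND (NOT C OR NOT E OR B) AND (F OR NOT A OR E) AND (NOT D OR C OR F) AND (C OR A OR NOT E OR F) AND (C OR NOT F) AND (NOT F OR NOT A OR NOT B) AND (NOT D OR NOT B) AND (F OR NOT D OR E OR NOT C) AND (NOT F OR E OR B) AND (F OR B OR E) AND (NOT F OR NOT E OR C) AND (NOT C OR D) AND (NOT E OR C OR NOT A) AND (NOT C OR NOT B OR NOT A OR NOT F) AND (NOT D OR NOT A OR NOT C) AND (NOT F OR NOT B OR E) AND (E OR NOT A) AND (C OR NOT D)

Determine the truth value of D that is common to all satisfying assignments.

False

Suppose D = true.
Unit clause (NOT B) forces B = false.
Unit clause (C) forces C = true.
Unit clause (NOT E) forces E = false.
Unit clause (F) forces F = true.
But (NOT F) is also a unit clause — contradiction.
So every satisfying assignment has D = False.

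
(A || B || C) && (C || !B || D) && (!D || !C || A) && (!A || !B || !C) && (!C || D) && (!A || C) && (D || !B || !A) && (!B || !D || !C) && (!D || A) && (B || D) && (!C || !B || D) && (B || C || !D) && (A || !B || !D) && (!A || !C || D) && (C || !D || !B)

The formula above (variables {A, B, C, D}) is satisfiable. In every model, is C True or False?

True

Suppose C = false.
Unit clause (!A) forces A = false.
Unit clause (B) forces B = true.
Unit clause (D) forces D = true.
That conflicts with the unit clause (!D).
So every satisfying assignment has C = True.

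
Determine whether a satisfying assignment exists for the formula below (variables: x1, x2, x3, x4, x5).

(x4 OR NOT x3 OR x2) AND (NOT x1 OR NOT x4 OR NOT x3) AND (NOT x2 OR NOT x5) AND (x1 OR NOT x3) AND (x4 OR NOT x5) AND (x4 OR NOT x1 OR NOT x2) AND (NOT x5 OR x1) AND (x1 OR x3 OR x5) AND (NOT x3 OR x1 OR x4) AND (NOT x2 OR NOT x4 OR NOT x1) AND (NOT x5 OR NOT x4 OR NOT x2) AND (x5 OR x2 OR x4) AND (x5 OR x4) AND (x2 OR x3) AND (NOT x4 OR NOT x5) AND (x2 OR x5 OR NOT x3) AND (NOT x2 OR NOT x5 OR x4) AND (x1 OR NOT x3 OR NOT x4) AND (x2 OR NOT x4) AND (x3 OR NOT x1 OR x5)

No, unsatisfiable

Case x2 = false:
The clause (x3) is unit, so x3 = true.
The clause (x4) is unit, so x4 = true.
But (NOT x4) is also a unit clause — contradiction.
Undo x2 and try x2 = true.
The clause (NOT x5) is unit, so x5 = false.
The clause (x4) is unit, so x4 = true.
The clause (NOT x1) is unit, so x1 = false.
The clause (NOT x3) is unit, so x3 = false.
But (x3) is also a unit clause — contradiction.
Both values of x2 lead to a conflict.
No assignment satisfies every clause.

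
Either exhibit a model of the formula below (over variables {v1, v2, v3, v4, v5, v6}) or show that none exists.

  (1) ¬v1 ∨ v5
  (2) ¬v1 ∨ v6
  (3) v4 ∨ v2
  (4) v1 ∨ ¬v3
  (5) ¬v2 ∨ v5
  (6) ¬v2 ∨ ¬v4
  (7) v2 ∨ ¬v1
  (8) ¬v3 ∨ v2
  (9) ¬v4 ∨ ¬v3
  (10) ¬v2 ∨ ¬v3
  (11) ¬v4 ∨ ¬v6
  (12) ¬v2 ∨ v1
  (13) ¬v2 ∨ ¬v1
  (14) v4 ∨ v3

v1: False, v2: False, v3: False, v4: True, v5: True, v6: False

Suppose v1 = False.
Unit clause (¬v3) forces v3 = False.
Unit clause (¬v2) forces v2 = False.
Unit clause (v4) forces v4 = True.
Unit clause (¬v6) forces v6 = False.
All clauses hold; v5 can take either value.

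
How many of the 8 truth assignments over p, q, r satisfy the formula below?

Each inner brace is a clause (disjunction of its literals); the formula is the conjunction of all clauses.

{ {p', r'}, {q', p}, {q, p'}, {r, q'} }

There are 2^3 = 8 truth assignments over (p, q, r).
Check each against the 4 clauses (columns in the order p, q, r):
  F F F  ✓ satisfies all
  F F T  ✓ satisfies all
  F T F  ✗ fails (q' + p)
  F T T  ✗ fails (q' + p)
  T F F  ✗ fails (q + p')
  T F T  ✗ fails (p' + r')
  T T F  ✗ fails (r + q')
  T T T  ✗ fails (p' + r')
2 of the 8 rows are models.

2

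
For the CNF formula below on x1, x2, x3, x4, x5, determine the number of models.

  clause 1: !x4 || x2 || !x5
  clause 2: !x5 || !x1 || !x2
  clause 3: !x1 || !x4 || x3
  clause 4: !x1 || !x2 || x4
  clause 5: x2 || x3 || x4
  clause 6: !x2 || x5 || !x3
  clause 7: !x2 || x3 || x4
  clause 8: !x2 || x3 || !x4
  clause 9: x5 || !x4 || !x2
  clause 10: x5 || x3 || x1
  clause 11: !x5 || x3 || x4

There are 2^5 = 32 truth assignments over (x1, x2, x3, x4, x5).
Split on x4. With x4 = true, the clauses containing x4 are satisfied and !x4 drops from the rest; 3 of the 2^4 = 16 assignments to the other variables satisfy what remains.
With x4 = false, by the same count on the reduced clause set, 5 assignments work.
Total: 3 + 5 = 8.

8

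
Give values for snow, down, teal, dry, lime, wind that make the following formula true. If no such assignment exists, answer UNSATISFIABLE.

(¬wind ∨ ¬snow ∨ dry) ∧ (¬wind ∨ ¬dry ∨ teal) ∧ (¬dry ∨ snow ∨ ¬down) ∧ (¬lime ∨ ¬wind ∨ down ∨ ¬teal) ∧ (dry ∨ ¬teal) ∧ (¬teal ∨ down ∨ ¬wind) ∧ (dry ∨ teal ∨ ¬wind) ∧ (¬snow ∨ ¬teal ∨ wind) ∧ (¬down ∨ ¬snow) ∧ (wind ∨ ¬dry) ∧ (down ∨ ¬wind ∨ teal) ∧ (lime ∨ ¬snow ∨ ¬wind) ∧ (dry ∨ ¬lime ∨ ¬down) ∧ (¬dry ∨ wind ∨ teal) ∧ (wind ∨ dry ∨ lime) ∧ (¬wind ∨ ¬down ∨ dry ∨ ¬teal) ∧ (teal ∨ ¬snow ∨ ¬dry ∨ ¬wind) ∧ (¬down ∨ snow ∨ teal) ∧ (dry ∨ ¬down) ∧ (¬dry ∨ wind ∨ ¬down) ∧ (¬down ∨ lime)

Try dry = False.
From the singleton clause (¬teal), teal = False.
From the singleton clause (¬wind), wind = False.
From the singleton clause (lime), lime = True.
From the singleton clause (¬down), down = False.
No clause remains; snow is free.

snow ↦ True; down ↦ False; teal ↦ False; dry ↦ False; lime ↦ True; wind ↦ False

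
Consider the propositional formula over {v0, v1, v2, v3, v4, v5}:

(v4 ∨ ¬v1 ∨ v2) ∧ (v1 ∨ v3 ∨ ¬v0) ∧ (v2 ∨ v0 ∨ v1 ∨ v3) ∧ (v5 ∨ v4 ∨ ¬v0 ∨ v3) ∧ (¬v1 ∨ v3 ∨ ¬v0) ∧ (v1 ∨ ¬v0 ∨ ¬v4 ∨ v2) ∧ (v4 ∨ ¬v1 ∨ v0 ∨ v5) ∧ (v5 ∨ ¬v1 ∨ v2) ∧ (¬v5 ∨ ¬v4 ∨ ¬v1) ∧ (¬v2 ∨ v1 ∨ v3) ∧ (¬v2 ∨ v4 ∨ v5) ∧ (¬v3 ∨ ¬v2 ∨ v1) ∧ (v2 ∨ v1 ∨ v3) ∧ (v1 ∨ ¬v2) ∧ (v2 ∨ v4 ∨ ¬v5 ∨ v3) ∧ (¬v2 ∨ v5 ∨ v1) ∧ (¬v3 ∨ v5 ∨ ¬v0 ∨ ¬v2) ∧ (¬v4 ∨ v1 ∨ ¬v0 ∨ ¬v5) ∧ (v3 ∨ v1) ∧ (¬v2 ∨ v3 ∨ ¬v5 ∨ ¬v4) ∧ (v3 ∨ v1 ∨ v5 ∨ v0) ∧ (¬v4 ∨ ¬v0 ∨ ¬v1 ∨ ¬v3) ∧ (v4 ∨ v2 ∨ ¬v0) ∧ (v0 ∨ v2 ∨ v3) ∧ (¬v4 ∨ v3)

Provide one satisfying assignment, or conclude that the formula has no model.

Suppose v1 = False.
From the singleton clause (¬v2), v2 = False.
From the singleton clause (v3), v3 = True.
Suppose v0 = False.
Every clause is now satisfied; v4, v5 are unconstrained.

v0 ↦ False; v1 ↦ False; v2 ↦ False; v3 ↦ True; v4 ↦ False; v5 ↦ False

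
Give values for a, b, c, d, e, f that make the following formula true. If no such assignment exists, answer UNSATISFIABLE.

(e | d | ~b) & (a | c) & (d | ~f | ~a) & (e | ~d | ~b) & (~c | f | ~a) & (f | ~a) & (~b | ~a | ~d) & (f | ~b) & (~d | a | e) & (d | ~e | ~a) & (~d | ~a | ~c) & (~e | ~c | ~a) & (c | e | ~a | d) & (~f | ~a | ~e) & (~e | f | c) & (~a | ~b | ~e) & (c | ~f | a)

a: 0, b: 1, c: 1, d: 0, e: 1, f: 1

Branch on a: set a = 0.
(c) alone gives c = 1.
Branch on f: set f = 1.
Branch on d: set d = 0.
Branch on e: set e = 1.
Every clause is now satisfied; b is unconstrained.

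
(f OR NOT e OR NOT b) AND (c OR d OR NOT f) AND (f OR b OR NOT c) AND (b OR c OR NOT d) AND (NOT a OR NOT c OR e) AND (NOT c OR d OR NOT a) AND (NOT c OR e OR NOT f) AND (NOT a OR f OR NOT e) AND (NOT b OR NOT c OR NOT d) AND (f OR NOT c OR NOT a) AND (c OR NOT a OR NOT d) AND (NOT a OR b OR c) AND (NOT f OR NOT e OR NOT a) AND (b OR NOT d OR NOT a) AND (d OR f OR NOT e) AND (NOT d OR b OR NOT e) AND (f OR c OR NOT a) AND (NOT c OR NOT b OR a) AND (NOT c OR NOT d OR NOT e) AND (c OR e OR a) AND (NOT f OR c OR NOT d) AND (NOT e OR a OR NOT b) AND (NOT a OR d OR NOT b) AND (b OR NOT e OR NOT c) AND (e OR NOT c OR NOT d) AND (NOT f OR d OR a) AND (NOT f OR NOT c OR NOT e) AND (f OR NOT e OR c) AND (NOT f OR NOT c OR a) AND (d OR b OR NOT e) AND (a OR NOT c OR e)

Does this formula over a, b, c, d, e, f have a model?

Try f = true.
Try c = true.
The clause (e) is unit, so e = true.
But (NOT e) is also a unit clause — contradiction.
That branch fails; take c = false instead.
The clause (d) is unit, so d = true.
But (NOT d) is also a unit clause — contradiction.
Both values of c lead to a conflict.
That branch fails; take f = false instead.
Try e = false.
Try b = true.
Try a = false.
The clause (NOT c) is unit, so c = false.
But (c) is also a unit clause — contradiction.
That branch fails; take a = true instead.
The clause (NOT c) is unit, so c = false.
But (c) is also a unit clause — contradiction.
Both values of a lead to a conflict.
That branch fails; take b = false instead.
The clause (NOT c) is unit, so c = false.
The clause (NOT d) is unit, so d = false.
The clause (NOT a) is unit, so a = false.
But (a) is also a unit clause — contradiction.
Both values of b lead to a conflict.
That branch fails; take e = true instead.
The clause (NOT b) is unit, so b = false.
The clause (NOT c) is unit, so c = false.
But (c) is also a unit clause — contradiction.
Both values of e lead to a conflict.
Both values of f lead to a conflict.
No assignment satisfies every clause.

No, unsatisfiable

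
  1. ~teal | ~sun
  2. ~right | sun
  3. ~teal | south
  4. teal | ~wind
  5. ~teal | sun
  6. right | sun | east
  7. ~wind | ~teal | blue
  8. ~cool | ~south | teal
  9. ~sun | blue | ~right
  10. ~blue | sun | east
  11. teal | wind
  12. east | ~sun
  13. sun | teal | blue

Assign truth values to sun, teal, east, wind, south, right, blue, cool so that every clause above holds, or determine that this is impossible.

UNSATISFIABLE

Branch on teal: set teal = 0.
(~wind) alone gives wind = 0.
Now (wind) is unsatisfied and unit — conflict.
So teal must be the other value — set teal = 1.
(~sun) alone gives sun = 0.
Now (sun) is unsatisfied and unit — conflict.
Both values of teal lead to a conflict.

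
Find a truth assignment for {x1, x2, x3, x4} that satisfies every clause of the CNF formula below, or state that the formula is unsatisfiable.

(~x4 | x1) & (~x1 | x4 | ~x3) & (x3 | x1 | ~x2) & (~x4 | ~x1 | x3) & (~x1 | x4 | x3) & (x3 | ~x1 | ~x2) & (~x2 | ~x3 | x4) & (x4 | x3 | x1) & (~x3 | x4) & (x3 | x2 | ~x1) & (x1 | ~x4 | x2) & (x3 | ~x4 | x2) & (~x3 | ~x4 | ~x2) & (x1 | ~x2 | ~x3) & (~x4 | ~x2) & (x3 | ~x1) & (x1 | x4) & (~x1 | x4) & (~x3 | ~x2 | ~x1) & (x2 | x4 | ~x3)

Branch on x4: set x4 = 1.
From the singleton clause (x1), x1 = 1.
From the singleton clause (x3), x3 = 1.
From the singleton clause (~x2), x2 = 0.
Every clause now holds.

x1: 1,  x2: 0,  x3: 1,  x4: 1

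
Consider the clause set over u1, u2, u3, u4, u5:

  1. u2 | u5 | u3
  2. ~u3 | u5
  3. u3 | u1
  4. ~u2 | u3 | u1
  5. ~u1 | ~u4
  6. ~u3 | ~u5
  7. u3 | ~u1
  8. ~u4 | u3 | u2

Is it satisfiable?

No

Case u3 = 0:
Unit clause (u1) forces u1 = 1.
Now (~u1) is unsatisfied and unit — conflict.
Backtrack on u3: now try u3 = 1.
Unit clause (u5) forces u5 = 1.
Now (~u5) is unsatisfied and unit — conflict.
Neither u3 = 1 nor u3 = 0 works.
No assignment satisfies every clause.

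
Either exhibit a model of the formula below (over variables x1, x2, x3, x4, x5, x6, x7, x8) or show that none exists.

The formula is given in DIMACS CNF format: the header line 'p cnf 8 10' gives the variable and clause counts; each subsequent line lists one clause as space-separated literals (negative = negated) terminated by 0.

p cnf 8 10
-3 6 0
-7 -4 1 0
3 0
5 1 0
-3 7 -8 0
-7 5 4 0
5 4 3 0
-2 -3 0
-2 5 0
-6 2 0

From the singleton clause (x3), x3 = True.
From the singleton clause (x6), x6 = True.
From the singleton clause (¬x2), x2 = False.
That conflicts with the unit clause (x2).

UNSATISFIABLE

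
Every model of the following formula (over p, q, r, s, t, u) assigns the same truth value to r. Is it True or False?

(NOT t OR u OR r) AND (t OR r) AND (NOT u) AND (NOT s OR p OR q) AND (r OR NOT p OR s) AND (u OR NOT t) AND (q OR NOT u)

Suppose r = false.
(t) alone gives t = true.
(u) alone gives u = true.
But (NOT u) is also a unit clause — contradiction.
So every satisfying assignment has r = True.

True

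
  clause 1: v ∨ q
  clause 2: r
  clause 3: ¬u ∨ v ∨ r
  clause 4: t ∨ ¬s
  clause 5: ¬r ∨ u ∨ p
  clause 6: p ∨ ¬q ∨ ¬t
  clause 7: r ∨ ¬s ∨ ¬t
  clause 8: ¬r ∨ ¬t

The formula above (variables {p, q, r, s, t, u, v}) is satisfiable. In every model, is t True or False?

Suppose t = True.
(r) alone gives r = True.
That conflicts with the unit clause (¬r).
So every satisfying assignment has t = False.

False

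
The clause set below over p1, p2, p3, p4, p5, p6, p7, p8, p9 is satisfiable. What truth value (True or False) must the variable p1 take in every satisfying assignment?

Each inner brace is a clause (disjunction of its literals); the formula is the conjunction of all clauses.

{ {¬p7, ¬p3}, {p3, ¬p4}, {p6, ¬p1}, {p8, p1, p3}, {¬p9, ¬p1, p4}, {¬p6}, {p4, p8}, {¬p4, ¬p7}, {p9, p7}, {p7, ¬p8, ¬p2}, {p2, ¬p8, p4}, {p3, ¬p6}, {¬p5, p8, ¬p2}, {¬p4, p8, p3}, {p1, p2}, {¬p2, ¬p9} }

Suppose p1 = True.
The clause (p6) is unit, so p6 = True.
Now (¬p6) is unsatisfied and unit — conflict.
So every satisfying assignment has p1 = False.

False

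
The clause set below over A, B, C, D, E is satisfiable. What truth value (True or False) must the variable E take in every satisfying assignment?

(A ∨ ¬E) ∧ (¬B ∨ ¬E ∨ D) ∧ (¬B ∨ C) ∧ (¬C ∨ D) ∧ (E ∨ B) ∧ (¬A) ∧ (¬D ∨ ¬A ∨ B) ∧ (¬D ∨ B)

Suppose E = True.
From the singleton clause (A), A = True.
That conflicts with the unit clause (¬A).
So every satisfying assignment has E = False.

False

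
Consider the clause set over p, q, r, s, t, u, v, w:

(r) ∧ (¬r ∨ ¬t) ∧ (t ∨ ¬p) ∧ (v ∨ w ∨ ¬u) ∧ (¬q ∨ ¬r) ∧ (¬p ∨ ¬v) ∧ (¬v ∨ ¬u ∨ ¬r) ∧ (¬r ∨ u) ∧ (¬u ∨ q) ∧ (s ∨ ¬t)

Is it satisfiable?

From the singleton clause (r), r = True.
From the singleton clause (¬t), t = False.
From the singleton clause (¬p), p = False.
From the singleton clause (¬q), q = False.
From the singleton clause (u), u = True.
But (¬u) is also a unit clause — contradiction.
No assignment satisfies every clause.

No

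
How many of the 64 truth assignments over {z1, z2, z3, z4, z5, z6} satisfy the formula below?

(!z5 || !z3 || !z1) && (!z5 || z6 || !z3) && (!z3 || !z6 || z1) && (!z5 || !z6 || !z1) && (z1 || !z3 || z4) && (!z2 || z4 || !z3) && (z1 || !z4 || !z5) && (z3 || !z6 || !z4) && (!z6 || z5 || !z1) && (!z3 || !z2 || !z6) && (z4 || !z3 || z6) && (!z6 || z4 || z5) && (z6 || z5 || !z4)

There are 2^6 = 64 truth assignments over (z1, z2, z3, z4, z5, z6).
Split on z1. With z1 = true, the clauses containing z1 are satisfied and !z1 drops from the rest; 6 of the 2^5 = 32 assignments to the other variables satisfy what remains.
With z1 = false, by the same count on the reduced clause set, 6 assignments work.
(One model: z1=F, z2=F, z3=F, z4=F, z5=F, z6=F.)
Total: 6 + 6 = 12.

12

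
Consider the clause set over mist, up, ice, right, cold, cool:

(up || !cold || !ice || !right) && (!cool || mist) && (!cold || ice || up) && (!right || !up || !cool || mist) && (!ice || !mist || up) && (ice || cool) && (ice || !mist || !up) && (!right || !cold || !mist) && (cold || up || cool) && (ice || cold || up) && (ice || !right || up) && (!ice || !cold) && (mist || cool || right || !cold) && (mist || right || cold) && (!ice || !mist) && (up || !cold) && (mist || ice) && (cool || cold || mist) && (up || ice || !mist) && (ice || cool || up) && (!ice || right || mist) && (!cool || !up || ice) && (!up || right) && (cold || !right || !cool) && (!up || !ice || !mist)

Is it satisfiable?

Case cool = false:
The clause (ice) is unit, so ice = true.
The clause (!cold) is unit, so cold = false.
The clause (up) is unit, so up = true.
The clause (!mist) is unit, so mist = false.
But (mist) is also a unit clause — contradiction.
Backtrack on cool: now try cool = true.
The clause (mist) is unit, so mist = true.
The clause (!ice) is unit, so ice = false.
The clause (!up) is unit, so up = false.
But (up) is also a unit clause — contradiction.
Both values of cool lead to a conflict.
No assignment satisfies every clause.

Unsatisfiable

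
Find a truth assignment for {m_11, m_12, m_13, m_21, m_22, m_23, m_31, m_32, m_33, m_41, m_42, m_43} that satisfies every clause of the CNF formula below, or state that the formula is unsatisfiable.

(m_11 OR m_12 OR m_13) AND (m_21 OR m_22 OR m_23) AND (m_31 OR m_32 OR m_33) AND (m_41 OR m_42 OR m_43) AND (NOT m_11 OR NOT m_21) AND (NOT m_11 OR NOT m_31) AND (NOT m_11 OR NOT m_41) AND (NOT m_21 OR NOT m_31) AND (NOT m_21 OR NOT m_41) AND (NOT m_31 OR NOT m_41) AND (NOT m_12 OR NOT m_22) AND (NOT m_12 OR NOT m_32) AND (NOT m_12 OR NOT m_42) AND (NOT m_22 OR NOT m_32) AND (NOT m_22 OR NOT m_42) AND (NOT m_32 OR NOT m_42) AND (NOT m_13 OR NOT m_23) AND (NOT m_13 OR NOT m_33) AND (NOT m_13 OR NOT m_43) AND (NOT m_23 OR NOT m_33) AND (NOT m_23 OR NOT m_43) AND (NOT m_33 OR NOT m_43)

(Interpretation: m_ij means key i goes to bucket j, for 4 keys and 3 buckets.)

UNSATISFIABLE

Suppose m_11 = false.
Suppose m_12 = true.
Unit clause (NOT m_22) forces m_22 = false.
Unit clause (NOT m_32) forces m_32 = false.
Unit clause (NOT m_42) forces m_42 = false.
Suppose m_21 = true.
Unit clause (NOT m_31) forces m_31 = false.
Unit clause (m_33) forces m_33 = true.
Unit clause (NOT m_41) forces m_41 = false.
Unit clause (m_43) forces m_43 = true.
Now (NOT m_43) is unsatisfied and unit — conflict.
Backtrack on m_21: now try m_21 = false.
Unit clause (m_23) forces m_23 = true.
Unit clause (NOT m_13) forces m_13 = false.
Unit clause (NOT m_33) forces m_33 = false.
Unit clause (m_31) forces m_31 = true.
Unit clause (NOT m_41) forces m_41 = false.
Unit clause (m_43) forces m_43 = true.
Now (NOT m_43) is unsatisfied and unit — conflict.
Either choice for m_21 ends in contradiction.
Backtrack on m_12: now try m_12 = false.
Unit clause (m_13) forces m_13 = true.
Unit clause (NOT m_23) forces m_23 = false.
Unit clause (NOT m_33) forces m_33 = false.
Unit clause (NOT m_43) forces m_43 = false.
Suppose m_21 = true.
Unit clause (NOT m_31) forces m_31 = false.
Unit clause (m_32) forces m_32 = true.
Unit clause (NOT m_41) forces m_41 = false.
Unit clause (m_42) forces m_42 = true.
Now (NOT m_42) is unsatisfied and unit — conflict.
Backtrack on m_21: now try m_21 = false.
Unit clause (m_22) forces m_22 = true.
Unit clause (NOT m_32) forces m_32 = false.
Unit clause (m_31) forces m_31 = true.
Unit clause (NOT m_41) forces m_41 = false.
Unit clause (m_42) forces m_42 = true.
Now (NOT m_42) is unsatisfied and unit — conflict.
Either choice for m_21 ends in contradiction.
Either choice for m_12 ends in contradiction.
Backtrack on m_11: now try m_11 = true.
Unit clause (NOT m_21) forces m_21 = false.
Unit clause (NOT m_31) forces m_31 = false.
Unit clause (NOT m_41) forces m_41 = false.
Suppose m_22 = true.
Unit clause (NOT m_12) forces m_12 = false.
Unit clause (NOT m_32) forces m_32 = false.
Unit clause (m_33) forces m_33 = true.
Unit clause (NOT m_42) forces m_42 = false.
Unit clause (m_43) forces m_43 = true.
Now (NOT m_43) is unsatisfied and unit — conflict.
Backtrack on m_22: now try m_22 = false.
Unit clause (m_23) forces m_23 = true.
Unit clause (NOT m_13) forces m_13 = false.
Unit clause (NOT m_33) forces m_33 = false.
Unit clause (m_32) forces m_32 = true.
Unit clause (NOT m_12) forces m_12 = false.
Unit clause (NOT m_42) forces m_42 = false.
Unit clause (m_43) forces m_43 = true.
Now (NOT m_43) is unsatisfied and unit — conflict.
Either choice for m_22 ends in contradiction.
Either choice for m_11 ends in contradiction.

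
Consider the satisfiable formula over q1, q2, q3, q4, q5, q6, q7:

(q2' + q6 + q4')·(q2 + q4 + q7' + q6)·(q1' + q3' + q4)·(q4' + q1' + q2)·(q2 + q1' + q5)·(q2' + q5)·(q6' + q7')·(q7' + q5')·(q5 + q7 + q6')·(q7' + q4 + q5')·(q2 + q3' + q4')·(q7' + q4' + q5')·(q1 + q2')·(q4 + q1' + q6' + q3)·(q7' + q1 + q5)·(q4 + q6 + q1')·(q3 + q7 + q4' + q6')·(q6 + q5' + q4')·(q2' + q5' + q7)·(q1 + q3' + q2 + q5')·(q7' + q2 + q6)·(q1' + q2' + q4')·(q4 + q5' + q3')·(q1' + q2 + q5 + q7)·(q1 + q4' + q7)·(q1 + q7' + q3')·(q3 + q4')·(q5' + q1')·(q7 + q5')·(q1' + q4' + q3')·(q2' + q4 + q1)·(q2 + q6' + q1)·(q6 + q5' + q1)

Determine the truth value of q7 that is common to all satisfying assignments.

False

Suppose q7 = 1.
Unit clause (q6') forces q6 = 0.
Unit clause (q5') forces q5 = 0.
Unit clause (q2') forces q2 = 0.
But (q2) is also a unit clause — contradiction.
So every satisfying assignment has q7 = False.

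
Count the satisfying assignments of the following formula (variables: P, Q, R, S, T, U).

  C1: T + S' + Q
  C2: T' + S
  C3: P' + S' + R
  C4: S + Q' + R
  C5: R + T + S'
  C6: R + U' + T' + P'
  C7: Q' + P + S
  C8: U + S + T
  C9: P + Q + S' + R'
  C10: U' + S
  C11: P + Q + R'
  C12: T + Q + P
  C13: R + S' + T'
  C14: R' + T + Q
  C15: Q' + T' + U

There are 2^6 = 64 truth assignments over (P, Q, R, S, T, U).
Split on R. With R = 1, the clauses containing R are satisfied and R' drops from the rest; 8 of the 2^5 = 32 assignments to the other variables satisfy what remains.
With R = 0, by the same count on the reduced clause set, 0 assignments work.
(One model: P=F, Q=T, R=T, S=T, T=F, U=F.)
Total: 8 + 0 = 8.

8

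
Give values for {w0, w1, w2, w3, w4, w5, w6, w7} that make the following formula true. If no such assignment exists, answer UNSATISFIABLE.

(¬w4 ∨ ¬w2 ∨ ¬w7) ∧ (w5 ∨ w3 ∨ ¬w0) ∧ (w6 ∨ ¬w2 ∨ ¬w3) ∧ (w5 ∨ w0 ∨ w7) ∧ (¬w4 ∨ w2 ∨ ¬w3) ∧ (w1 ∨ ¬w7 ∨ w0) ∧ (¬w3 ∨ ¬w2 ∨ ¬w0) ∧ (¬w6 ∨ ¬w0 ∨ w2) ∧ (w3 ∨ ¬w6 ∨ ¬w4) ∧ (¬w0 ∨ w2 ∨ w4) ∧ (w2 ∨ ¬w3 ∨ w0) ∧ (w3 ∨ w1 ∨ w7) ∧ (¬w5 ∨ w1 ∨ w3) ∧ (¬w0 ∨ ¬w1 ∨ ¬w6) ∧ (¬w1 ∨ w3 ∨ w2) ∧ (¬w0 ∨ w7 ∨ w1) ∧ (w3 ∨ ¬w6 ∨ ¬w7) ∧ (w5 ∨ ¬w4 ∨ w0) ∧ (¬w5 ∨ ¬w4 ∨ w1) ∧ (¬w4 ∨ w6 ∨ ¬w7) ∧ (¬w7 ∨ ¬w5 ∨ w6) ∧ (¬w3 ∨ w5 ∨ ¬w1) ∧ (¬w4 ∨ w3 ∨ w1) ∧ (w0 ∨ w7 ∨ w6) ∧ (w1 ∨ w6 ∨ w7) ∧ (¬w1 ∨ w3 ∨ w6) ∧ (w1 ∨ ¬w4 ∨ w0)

Try w4 = True.
Try w2 = True.
Unit clause (¬w7) forces w7 = False.
Try w6 = True.
Unit clause (w3) forces w3 = True.
Unit clause (¬w0) forces w0 = False.
Unit clause (w5) forces w5 = True.
Unit clause (w1) forces w1 = True.
Every clause now holds.

w0: False; w1: True; w2: True; w3: True; w4: True; w5: True; w6: True; w7: False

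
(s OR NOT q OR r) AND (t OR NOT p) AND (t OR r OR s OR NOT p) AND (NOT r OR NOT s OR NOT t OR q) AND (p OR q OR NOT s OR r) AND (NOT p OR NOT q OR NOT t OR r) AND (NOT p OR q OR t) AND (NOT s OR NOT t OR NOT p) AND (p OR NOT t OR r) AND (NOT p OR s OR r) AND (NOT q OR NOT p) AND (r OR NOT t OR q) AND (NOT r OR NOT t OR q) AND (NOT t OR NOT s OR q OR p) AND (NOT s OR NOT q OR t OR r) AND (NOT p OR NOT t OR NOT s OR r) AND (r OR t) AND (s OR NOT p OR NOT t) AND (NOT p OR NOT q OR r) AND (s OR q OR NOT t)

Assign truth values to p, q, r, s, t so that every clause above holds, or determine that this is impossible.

p=false; q=true; r=true; s=true; t=false

Branch on t: set t = false.
The clause (NOT p) is unit, so p = false.
The clause (r) is unit, so r = true.
No clause remains; q, s are free.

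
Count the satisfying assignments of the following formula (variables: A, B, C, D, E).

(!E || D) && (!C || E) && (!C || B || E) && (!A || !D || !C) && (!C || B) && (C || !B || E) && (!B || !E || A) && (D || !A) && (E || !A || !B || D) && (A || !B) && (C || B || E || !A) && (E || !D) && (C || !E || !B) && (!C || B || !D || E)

3

There are 2^5 = 32 truth assignments over (A, B, C, D, E).
Split on C. With C = true, the clauses containing C are satisfied and !C drops from the rest; 0 of the 2^4 = 16 assignments to the other variables satisfy what remains.
With C = false, by the same count on the reduced clause set, 3 assignments work.
(One model: A=F, B=F, C=F, D=F, E=F.)
Total: 0 + 3 = 3.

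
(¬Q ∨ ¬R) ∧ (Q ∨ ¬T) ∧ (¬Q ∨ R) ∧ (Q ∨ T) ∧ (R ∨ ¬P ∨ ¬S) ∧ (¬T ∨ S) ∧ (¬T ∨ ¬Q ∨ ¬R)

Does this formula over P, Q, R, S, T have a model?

Branch on Q: set Q = False.
The clause (¬T) is unit, so T = False.
That conflicts with the unit clause (T).
So Q must be the other value — set Q = True.
The clause (¬R) is unit, so R = False.
That conflicts with the unit clause (R).
Either choice for Q ends in contradiction.
No assignment satisfies every clause.

No, unsatisfiable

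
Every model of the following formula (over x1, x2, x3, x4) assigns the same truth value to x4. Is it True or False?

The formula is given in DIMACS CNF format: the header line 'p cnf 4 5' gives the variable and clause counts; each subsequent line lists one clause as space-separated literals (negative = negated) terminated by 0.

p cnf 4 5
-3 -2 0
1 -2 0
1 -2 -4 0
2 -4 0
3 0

Suppose x4 = True.
(x2) alone gives x2 = True.
(¬x3) alone gives x3 = False.
Now (x3) is unsatisfied and unit — conflict.
So every satisfying assignment has x4 = False.

False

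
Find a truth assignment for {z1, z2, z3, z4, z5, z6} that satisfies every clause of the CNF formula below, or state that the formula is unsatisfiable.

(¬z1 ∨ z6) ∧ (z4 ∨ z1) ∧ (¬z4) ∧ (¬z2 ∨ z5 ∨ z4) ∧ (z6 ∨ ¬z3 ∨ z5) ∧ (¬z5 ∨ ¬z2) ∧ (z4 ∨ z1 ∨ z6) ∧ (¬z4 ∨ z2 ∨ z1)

(¬z4) alone gives z4 = False.
(z1) alone gives z1 = True.
(z6) alone gives z6 = True.
Try z2 = False.
No clause remains; z3, z5 are free.

z1: True,  z2: False,  z3: False,  z4: False,  z5: True,  z6: True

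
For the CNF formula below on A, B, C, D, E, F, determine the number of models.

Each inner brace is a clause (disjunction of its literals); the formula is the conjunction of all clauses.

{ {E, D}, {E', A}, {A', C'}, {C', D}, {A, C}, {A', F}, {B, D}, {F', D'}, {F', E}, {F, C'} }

There are 2^6 = 64 truth assignments over (A, B, C, D, E, F).
Split on C. With C = 1, the clauses containing C are satisfied and C' drops from the rest; 0 of the 2^5 = 32 assignments to the other variables satisfy what remains.
With C = 0, by the same count on the reduced clause set, 1 assignment works.
Total: 0 + 1 = 1.

1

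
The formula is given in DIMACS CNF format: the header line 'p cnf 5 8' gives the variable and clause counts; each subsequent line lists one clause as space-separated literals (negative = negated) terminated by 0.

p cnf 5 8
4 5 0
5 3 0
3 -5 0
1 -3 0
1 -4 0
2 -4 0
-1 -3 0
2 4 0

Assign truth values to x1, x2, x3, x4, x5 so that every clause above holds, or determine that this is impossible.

UNSATISFIABLE

Case x4 = True:
Unit clause (x1) forces x1 = True.
Unit clause (x2) forces x2 = True.
Unit clause (¬x3) forces x3 = False.
Unit clause (x5) forces x5 = True.
But (¬x5) is also a unit clause — contradiction.
So x4 must be the other value — set x4 = False.
Unit clause (x5) forces x5 = True.
Unit clause (x3) forces x3 = True.
Unit clause (x1) forces x1 = True.
But (¬x1) is also a unit clause — contradiction.
Either choice for x4 ends in contradiction.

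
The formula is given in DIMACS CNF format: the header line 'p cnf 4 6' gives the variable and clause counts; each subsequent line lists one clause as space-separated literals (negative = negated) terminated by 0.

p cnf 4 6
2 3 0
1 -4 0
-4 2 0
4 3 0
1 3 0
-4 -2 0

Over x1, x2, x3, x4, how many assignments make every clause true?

4

There are 2^4 = 16 truth assignments over (x1, x2, x3, x4).
Check each against the 6 clauses (columns in the order x1, x2, x3, x4):
  F F F F  ✗ fails (x2 ∨ x3)
  F F F T  ✗ fails (x2 ∨ x3)
  F F T F  ✓ satisfies all
  F F T T  ✗ fails (x1 ∨ ¬x4)
  F T F F  ✗ fails (x4 ∨ x3)
  F T F T  ✗ fails (x1 ∨ ¬x4)
  F T T F  ✓ satisfies all
  F T T T  ✗ fails (x1 ∨ ¬x4)
  T F F F  ✗ fails (x2 ∨ x3)
  T F F T  ✗ fails (x2 ∨ x3)
  T F T F  ✓ satisfies all
  T F T T  ✗ fails (¬x4 ∨ x2)
  T T F F  ✗ fails (x4 ∨ x3)
  T T F T  ✗ fails (¬x4 ∨ ¬x2)
  T T T F  ✓ satisfies all
  T T T T  ✗ fails (¬x4 ∨ ¬x2)
4 of the 16 rows are models.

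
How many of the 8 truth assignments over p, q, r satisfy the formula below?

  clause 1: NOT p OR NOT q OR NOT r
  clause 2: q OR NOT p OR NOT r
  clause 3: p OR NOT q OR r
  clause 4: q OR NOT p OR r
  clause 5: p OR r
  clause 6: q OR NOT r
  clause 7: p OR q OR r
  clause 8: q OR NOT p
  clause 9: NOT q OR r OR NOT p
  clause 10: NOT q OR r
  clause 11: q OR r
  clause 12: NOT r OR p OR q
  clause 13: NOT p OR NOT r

There are 2^3 = 8 truth assignments over (p, q, r).
Split on p. With p = true, the clauses containing p are satisfied and NOT p drops from the rest; 0 of the 2^2 = 4 assignments to the other variables satisfy what remains.
With p = false, by the same count on the reduced clause set, 1 assignment works.
Total: 0 + 1 = 1.

1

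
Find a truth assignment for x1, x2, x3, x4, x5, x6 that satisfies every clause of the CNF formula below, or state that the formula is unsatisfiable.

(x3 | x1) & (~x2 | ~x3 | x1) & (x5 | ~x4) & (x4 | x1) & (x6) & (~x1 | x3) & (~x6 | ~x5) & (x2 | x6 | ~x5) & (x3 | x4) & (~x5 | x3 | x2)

Unit clause (x6) forces x6 = 1.
Unit clause (~x5) forces x5 = 0.
Unit clause (~x4) forces x4 = 0.
Unit clause (x1) forces x1 = 1.
Unit clause (x3) forces x3 = 1.
Every clause is now satisfied; x2 is unconstrained.

x1=1; x2=0; x3=1; x4=0; x5=0; x6=1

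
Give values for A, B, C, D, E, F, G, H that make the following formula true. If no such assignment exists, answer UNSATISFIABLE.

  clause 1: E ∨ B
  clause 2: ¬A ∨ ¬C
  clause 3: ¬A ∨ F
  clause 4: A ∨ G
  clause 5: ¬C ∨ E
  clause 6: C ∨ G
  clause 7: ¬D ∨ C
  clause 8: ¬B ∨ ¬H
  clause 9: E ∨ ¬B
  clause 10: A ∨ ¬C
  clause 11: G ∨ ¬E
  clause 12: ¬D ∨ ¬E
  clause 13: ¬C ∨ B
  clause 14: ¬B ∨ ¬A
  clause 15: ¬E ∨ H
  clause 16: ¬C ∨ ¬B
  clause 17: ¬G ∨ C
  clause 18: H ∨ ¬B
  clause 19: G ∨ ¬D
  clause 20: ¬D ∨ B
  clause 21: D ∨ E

UNSATISFIABLE

Suppose E = True.
From the singleton clause (G), G = True.
From the singleton clause (¬D), D = False.
From the singleton clause (H), H = True.
From the singleton clause (¬B), B = False.
From the singleton clause (¬C), C = False.
That conflicts with the unit clause (C).
That branch fails; take E = False instead.
From the singleton clause (B), B = True.
That conflicts with the unit clause (¬B).
Either choice for E ends in contradiction.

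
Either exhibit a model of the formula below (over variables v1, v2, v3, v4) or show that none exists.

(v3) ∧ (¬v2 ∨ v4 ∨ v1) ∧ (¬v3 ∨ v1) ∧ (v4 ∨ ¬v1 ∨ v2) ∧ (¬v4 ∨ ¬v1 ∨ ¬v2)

v1=True, v2=False, v3=True, v4=True

The clause (v3) is unit, so v3 = True.
The clause (v1) is unit, so v1 = True.
Case v4 = True:
The clause (¬v2) is unit, so v2 = False.
All clauses are satisfied.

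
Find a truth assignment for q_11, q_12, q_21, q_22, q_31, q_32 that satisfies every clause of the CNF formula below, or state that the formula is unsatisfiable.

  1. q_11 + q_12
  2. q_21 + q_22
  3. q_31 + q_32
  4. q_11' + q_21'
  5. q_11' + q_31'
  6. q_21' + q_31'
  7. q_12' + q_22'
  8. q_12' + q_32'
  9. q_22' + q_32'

UNSATISFIABLE

Try q_11 = 1.
Unit clause (q_21') forces q_21 = 0.
Unit clause (q_22) forces q_22 = 1.
Unit clause (q_31') forces q_31 = 0.
Unit clause (q_32) forces q_32 = 1.
That conflicts with the unit clause (q_32').
Undo q_11 and try q_11 = 0.
Unit clause (q_12) forces q_12 = 1.
Unit clause (q_22') forces q_22 = 0.
Unit clause (q_21) forces q_21 = 1.
Unit clause (q_31') forces q_31 = 0.
Unit clause (q_32) forces q_32 = 1.
That conflicts with the unit clause (q_32').
Either choice for q_11 ends in contradiction.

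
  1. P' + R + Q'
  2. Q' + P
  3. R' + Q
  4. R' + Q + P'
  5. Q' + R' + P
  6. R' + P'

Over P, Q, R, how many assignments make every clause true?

2

There are 2^3 = 8 truth assignments over (P, Q, R).
Check each against the 6 clauses (columns in the order P, Q, R):
  F F F  ✓ satisfies all
  F F T  ✗ fails (R' + Q)
  F T F  ✗ fails (Q' + P)
  F T T  ✗ fails (Q' + P)
  T F F  ✓ satisfies all
  T F T  ✗ fails (R' + Q)
  T T F  ✗ fails (P' + R + Q')
  T T T  ✗ fails (R' + P')
2 of the 8 rows are models.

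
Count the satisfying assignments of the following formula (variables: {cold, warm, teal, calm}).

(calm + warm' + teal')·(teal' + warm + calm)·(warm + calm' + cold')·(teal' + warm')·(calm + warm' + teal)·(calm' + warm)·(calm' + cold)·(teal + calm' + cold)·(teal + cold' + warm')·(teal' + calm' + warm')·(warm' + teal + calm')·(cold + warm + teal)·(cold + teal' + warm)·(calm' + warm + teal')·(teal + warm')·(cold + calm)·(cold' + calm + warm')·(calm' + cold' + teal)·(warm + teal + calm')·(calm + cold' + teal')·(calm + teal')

There are 2^4 = 16 truth assignments over (cold, warm, teal, calm).
Check each against the 21 clauses (columns in the order cold, warm, teal, calm):
  F F F F  ✗ fails (cold + warm + teal)
  F F F T  ✗ fails (calm' + warm)
  F F T F  ✗ fails (teal' + warm + calm)
  F F T T  ✗ fails (calm' + warm)
  F T F F  ✗ fails (calm + warm' + teal)
  F T F T  ✗ fails (calm' + cold)
  F T T F  ✗ fails (calm + warm' + teal')
  F T T T  ✗ fails (teal' + warm')
  T F F F  ✓ satisfies all
  T F F T  ✗ fails (warm + calm' + cold')
  T F T F  ✗ fails (teal' + warm + calm)
  T F T T  ✗ fails (warm + calm' + cold')
  T T F F  ✗ fails (calm + warm' + teal)
  T T F T  ✗ fails (teal + cold' + warm')
  T T T F  ✗ fails (calm + warm' + teal')
  T T T T  ✗ fails (teal' + warm')
1 of the 16 rows is a model.

1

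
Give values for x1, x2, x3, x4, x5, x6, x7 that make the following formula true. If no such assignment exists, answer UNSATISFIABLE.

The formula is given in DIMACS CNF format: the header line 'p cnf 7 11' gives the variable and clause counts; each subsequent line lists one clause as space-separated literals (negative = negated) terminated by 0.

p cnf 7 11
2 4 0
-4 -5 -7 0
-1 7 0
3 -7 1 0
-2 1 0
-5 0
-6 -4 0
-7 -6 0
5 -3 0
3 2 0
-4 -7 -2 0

Unit clause (¬x5) forces x5 = False.
Unit clause (¬x3) forces x3 = False.
Unit clause (x2) forces x2 = True.
Unit clause (x1) forces x1 = True.
Unit clause (x7) forces x7 = True.
Unit clause (¬x6) forces x6 = False.
Unit clause (¬x4) forces x4 = False.
Every clause now holds.

x1=True; x2=True; x3=False; x4=False; x5=False; x6=False; x7=True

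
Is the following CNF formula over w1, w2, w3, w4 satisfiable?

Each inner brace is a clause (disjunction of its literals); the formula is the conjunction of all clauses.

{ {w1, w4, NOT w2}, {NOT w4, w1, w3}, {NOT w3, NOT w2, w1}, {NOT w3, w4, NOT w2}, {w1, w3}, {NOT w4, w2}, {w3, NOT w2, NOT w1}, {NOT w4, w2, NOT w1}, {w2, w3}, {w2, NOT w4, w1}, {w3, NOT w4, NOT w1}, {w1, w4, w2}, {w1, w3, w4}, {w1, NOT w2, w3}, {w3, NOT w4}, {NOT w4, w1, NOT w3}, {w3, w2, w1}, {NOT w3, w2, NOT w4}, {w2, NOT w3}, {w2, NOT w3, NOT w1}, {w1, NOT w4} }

Yes

Try w1 = true.
Try w4 = true.
(w2) alone gives w2 = true.
(w3) alone gives w3 = true.
This assignment satisfies each clause.
A satisfying assignment: w1: true,  w2: true,  w3: true,  w4: true.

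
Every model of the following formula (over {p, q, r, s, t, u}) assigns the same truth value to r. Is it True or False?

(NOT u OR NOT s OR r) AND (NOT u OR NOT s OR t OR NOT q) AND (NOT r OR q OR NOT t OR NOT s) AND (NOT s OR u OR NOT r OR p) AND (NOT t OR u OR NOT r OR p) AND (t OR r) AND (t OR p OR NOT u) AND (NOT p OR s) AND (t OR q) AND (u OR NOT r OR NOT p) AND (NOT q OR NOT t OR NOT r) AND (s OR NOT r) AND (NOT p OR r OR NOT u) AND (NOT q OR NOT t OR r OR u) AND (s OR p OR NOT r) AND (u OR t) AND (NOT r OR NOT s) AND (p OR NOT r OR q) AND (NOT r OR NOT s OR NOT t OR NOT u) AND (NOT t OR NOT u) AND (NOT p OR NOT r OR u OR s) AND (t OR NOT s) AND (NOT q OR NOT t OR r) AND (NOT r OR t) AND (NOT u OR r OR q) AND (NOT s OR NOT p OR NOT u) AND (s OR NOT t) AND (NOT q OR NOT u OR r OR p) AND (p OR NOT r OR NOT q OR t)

Suppose r = true.
(s) alone gives s = true.
But (NOT s) is also a unit clause — contradiction.
So every satisfying assignment has r = False.

False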